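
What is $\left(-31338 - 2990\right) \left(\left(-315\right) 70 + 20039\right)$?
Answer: $69033608$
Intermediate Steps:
$\left(-31338 - 2990\right) \left(\left(-315\right) 70 + 20039\right) = - 34328 \left(-22050 + 20039\right) = \left(-34328\right) \left(-2011\right) = 69033608$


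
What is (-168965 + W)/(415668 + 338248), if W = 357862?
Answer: 188897/753916 ≈ 0.25055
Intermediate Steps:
(-168965 + W)/(415668 + 338248) = (-168965 + 357862)/(415668 + 338248) = 188897/753916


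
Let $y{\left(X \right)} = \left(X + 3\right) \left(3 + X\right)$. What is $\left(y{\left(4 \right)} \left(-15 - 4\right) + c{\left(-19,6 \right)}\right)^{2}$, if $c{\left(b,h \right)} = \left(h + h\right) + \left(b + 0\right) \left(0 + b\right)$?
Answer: $311364$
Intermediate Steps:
$c{\left(b,h \right)} = b^{2} + 2 h$ ($c{\left(b,h \right)} = 2 h + b b = 2 h + b^{2} = b^{2} + 2 h$)
$y{\left(X \right)} = \left(3 + X\right)^{2}$ ($y{\left(X \right)} = \left(3 + X\right) \left(3 + X\right) = \left(3 + X\right)^{2}$)
$\left(y{\left(4 \right)} \left(-15 - 4\right) + c{\left(-19,6 \right)}\right)^{2} = \left(\left(3 + 4\right)^{2} \left(-15 - 4\right) + \left(\left(-19\right)^{2} + 2 \cdot 6\right)\right)^{2} = \left(7^{2} \left(-19\right) + \left(361 + 12\right)\right)^{2} = \left(49 \left(-19\right) + 373\right)^{2} = \left(-931 + 373\right)^{2} = \left(-558\right)^{2} = 311364$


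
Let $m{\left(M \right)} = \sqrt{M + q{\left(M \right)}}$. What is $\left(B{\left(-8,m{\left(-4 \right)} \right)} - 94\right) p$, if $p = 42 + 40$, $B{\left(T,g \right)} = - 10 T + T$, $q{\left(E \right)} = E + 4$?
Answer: $-1804$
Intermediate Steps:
$q{\left(E \right)} = 4 + E$
$m{\left(M \right)} = \sqrt{4 + 2 M}$ ($m{\left(M \right)} = \sqrt{M + \left(4 + M\right)} = \sqrt{4 + 2 M}$)
$B{\left(T,g \right)} = - 9 T$
$p = 82$
$\left(B{\left(-8,m{\left(-4 \right)} \right)} - 94\right) p = \left(\left(-9\right) \left(-8\right) - 94\right) 82 = \left(72 - 94\right) 82 = \left(-22\right) 82 = -1804$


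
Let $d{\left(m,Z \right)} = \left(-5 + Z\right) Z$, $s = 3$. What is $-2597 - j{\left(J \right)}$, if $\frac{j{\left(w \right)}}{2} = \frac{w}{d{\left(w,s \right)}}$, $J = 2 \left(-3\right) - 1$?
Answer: $- \frac{7798}{3} \approx -2599.3$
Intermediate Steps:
$J = -7$ ($J = -6 - 1 = -7$)
$d{\left(m,Z \right)} = Z \left(-5 + Z\right)$
$j{\left(w \right)} = - \frac{w}{3}$ ($j{\left(w \right)} = 2 \frac{w}{3 \left(-5 + 3\right)} = 2 \frac{w}{3 \left(-2\right)} = 2 \frac{w}{-6} = 2 w \left(- \frac{1}{6}\right) = 2 \left(- \frac{w}{6}\right) = - \frac{w}{3}$)
$-2597 - j{\left(J \right)} = -2597 - \left(- \frac{1}{3}\right) \left(-7\right) = -2597 - \frac{7}{3} = - \frac{7798}{3}$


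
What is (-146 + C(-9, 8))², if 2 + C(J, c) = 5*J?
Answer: 37249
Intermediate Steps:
C(J, c) = -2 + 5*J
(-146 + C(-9, 8))² = (-146 + (-2 + 5*(-9)))² = (-146 + (-2 - 45))² = (-146 - 47)² = (-193)² = 37249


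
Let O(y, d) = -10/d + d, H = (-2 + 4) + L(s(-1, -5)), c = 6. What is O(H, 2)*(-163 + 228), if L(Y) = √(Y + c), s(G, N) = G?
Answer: -195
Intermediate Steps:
L(Y) = √(6 + Y) (L(Y) = √(Y + 6) = √(6 + Y))
H = 2 + √5 (H = (-2 + 4) + √(6 - 1) = 2 + √5 ≈ 4.2361)
O(y, d) = d - 10/d
O(H, 2)*(-163 + 228) = (2 - 10/2)*(-163 + 228) = (2 - 10*½)*65 = (2 - 5)*65 = -3*65 = -195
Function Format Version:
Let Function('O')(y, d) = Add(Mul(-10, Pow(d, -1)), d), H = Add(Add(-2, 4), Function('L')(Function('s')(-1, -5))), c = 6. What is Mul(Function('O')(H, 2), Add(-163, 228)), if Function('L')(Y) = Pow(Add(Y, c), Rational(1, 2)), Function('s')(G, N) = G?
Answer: -195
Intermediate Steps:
Function('L')(Y) = Pow(Add(6, Y), Rational(1, 2)) (Function('L')(Y) = Pow(Add(Y, 6), Rational(1, 2)) = Pow(Add(6, Y), Rational(1, 2)))
H = Add(2, Pow(5, Rational(1, 2))) (H = Add(Add(-2, 4), Pow(Add(6, -1), Rational(1, 2))) = Add(2, Pow(5, Rational(1, 2))) ≈ 4.2361)
Function('O')(y, d) = Add(d, Mul(-10, Pow(d, -1)))
Mul(Function('O')(H, 2), Add(-163, 228)) = Mul(Add(2, Mul(-10, Pow(2, -1))), Add(-163, 228)) = Mul(Add(2, Mul(-10, Rational(1, 2))), 65) = Mul(Add(2, -5), 65) = Mul(-3, 65) = -195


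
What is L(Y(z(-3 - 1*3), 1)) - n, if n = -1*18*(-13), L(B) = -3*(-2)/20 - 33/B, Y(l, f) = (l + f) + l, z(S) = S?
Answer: -2307/10 ≈ -230.70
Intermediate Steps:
Y(l, f) = f + 2*l (Y(l, f) = (f + l) + l = f + 2*l)
L(B) = 3/10 - 33/B (L(B) = 6*(1/20) - 33/B = 3/10 - 33/B)
n = 234 (n = -18*(-13) = 234)
L(Y(z(-3 - 1*3), 1)) - n = (3/10 - 33/(1 + 2*(-3 - 1*3))) - 1*234 = (3/10 - 33/(1 + 2*(-3 - 3))) - 234 = (3/10 - 33/(1 + 2*(-6))) - 234 = (3/10 - 33/(1 - 12)) - 234 = (3/10 - 33/(-11)) - 234 = (3/10 - 33*(-1/11)) - 234 = (3/10 + 3) - 234 = 33/10 - 234 = -2307/10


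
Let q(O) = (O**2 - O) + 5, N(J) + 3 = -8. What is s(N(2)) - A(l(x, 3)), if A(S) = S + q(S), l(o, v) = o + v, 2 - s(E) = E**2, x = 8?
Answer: -245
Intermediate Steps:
N(J) = -11 (N(J) = -3 - 8 = -11)
q(O) = 5 + O**2 - O
s(E) = 2 - E**2
A(S) = 5 + S**2 (A(S) = S + (5 + S**2 - S) = 5 + S**2)
s(N(2)) - A(l(x, 3)) = (2 - 1*(-11)**2) - (5 + (8 + 3)**2) = (2 - 1*121) - (5 + 11**2) = (2 - 121) - (5 + 121) = -119 - 1*126 = -119 - 126 = -245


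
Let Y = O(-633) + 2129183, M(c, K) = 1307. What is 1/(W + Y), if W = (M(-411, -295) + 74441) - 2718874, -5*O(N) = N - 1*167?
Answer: -1/513783 ≈ -1.9463e-6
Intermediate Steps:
O(N) = 167/5 - N/5 (O(N) = -(N - 1*167)/5 = -(N - 167)/5 = -(-167 + N)/5 = 167/5 - N/5)
W = -2643126 (W = (1307 + 74441) - 2718874 = 75748 - 2718874 = -2643126)
Y = 2129343 (Y = (167/5 - 1/5*(-633)) + 2129183 = (167/5 + 633/5) + 2129183 = 160 + 2129183 = 2129343)
1/(W + Y) = 1/(-2643126 + 2129343) = 1/(-513783) = -1/513783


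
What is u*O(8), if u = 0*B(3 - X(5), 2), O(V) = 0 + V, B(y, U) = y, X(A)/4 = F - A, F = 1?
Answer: 0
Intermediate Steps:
X(A) = 4 - 4*A (X(A) = 4*(1 - A) = 4 - 4*A)
O(V) = V
u = 0 (u = 0*(3 - (4 - 4*5)) = 0*(3 - (4 - 20)) = 0*(3 - 1*(-16)) = 0*(3 + 16) = 0*19 = 0)
u*O(8) = 0*8 = 0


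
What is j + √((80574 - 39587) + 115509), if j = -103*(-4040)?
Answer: 416120 + 4*√9781 ≈ 4.1652e+5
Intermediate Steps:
j = 416120
j + √((80574 - 39587) + 115509) = 416120 + √((80574 - 39587) + 115509) = 416120 + √(40987 + 115509) = 416120 + √156496 = 416120 + 4*√9781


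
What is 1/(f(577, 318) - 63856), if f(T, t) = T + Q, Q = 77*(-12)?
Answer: -1/64203 ≈ -1.5576e-5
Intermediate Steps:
Q = -924
f(T, t) = -924 + T (f(T, t) = T - 924 = -924 + T)
1/(f(577, 318) - 63856) = 1/((-924 + 577) - 63856) = 1/(-347 - 63856) = 1/(-64203) = -1/64203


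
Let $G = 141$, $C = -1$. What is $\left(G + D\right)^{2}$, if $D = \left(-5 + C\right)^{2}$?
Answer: $31329$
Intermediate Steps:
$D = 36$ ($D = \left(-5 - 1\right)^{2} = \left(-6\right)^{2} = 36$)
$\left(G + D\right)^{2} = \left(141 + 36\right)^{2} = 177^{2} = 31329$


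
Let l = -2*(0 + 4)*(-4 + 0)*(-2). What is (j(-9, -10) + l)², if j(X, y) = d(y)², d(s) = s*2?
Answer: 112896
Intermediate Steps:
d(s) = 2*s
j(X, y) = 4*y² (j(X, y) = (2*y)² = 4*y²)
l = -64 (l = -8*(-4)*(-2) = -2*(-16)*(-2) = 32*(-2) = -64)
(j(-9, -10) + l)² = (4*(-10)² - 64)² = (4*100 - 64)² = (400 - 64)² = 336² = 112896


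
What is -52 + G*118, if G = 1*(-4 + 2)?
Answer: -288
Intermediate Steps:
G = -2 (G = 1*(-2) = -2)
-52 + G*118 = -52 - 2*118 = -52 - 236 = -288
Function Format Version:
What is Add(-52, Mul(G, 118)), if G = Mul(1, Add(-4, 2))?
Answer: -288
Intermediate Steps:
G = -2 (G = Mul(1, -2) = -2)
Add(-52, Mul(G, 118)) = Add(-52, Mul(-2, 118)) = Add(-52, -236) = -288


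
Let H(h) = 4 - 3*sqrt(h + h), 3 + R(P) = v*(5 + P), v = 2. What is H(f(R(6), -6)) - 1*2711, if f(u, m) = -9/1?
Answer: -2707 - 9*I*sqrt(2) ≈ -2707.0 - 12.728*I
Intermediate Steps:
R(P) = 7 + 2*P (R(P) = -3 + 2*(5 + P) = -3 + (10 + 2*P) = 7 + 2*P)
f(u, m) = -9 (f(u, m) = -9*1 = -9)
H(h) = 4 - 3*sqrt(2)*sqrt(h)
H(f(R(6), -6)) - 1*2711 = (4 - 3*sqrt(2)*sqrt(-9)) - 1*2711 = (4 - 3*sqrt(2)*3*I) - 2711 = (4 - 9*I*sqrt(2)) - 2711 = -2707 - 9*I*sqrt(2)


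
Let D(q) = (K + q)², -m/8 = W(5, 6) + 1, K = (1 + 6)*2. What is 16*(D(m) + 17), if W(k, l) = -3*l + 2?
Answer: 287568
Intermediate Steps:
W(k, l) = 2 - 3*l
K = 14 (K = 7*2 = 14)
m = 120 (m = -8*((2 - 3*6) + 1) = -8*((2 - 18) + 1) = -8*(-16 + 1) = -8*(-15) = 120)
D(q) = (14 + q)²
16*(D(m) + 17) = 16*((14 + 120)² + 17) = 16*(134² + 17) = 16*(17956 + 17) = 16*17973 = 287568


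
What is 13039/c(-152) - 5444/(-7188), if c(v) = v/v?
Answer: 23432444/1797 ≈ 13040.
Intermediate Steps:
c(v) = 1
13039/c(-152) - 5444/(-7188) = 13039/1 - 5444/(-7188) = 13039*1 - 5444*(-1/7188) = 13039 + 1361/1797 = 23432444/1797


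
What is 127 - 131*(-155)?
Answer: 20432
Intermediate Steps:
127 - 131*(-155) = 127 + 20305 = 20432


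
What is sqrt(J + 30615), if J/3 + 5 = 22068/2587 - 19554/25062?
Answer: sqrt(3575798952832862691)/10805899 ≈ 175.00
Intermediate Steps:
J = 89152524/10805899 (J = -15 + 3*(22068/2587 - 19554/25062) = -15 + 3*(22068*(1/2587) - 19554*1/25062) = -15 + 3*(22068/2587 - 3259/4177) = -15 + 3*(83747003/10805899) = -15 + 251241009/10805899 = 89152524/10805899 ≈ 8.2504)
sqrt(J + 30615) = sqrt(89152524/10805899 + 30615) = sqrt(330911750409/10805899) = sqrt(3575798952832862691)/10805899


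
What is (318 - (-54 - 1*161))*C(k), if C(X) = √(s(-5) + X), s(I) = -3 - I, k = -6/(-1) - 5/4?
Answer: 1599*√3/2 ≈ 1384.8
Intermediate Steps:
k = 19/4 (k = -6*(-1) - 5*¼ = 6 - 5/4 = 19/4 ≈ 4.7500)
C(X) = √(2 + X) (C(X) = √((-3 - 1*(-5)) + X) = √((-3 + 5) + X) = √(2 + X))
(318 - (-54 - 1*161))*C(k) = (318 - (-54 - 1*161))*√(2 + 19/4) = (318 - (-54 - 161))*√(27/4) = (318 - 1*(-215))*(3*√3/2) = (318 + 215)*(3*√3/2) = 533*(3*√3/2) = 1599*√3/2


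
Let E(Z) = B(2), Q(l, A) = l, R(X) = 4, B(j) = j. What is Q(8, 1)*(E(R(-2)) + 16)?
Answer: 144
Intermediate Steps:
E(Z) = 2
Q(8, 1)*(E(R(-2)) + 16) = 8*(2 + 16) = 8*18 = 144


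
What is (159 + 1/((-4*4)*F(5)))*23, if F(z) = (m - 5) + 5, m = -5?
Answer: 292583/80 ≈ 3657.3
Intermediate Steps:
F(z) = -5 (F(z) = (-5 - 5) + 5 = -10 + 5 = -5)
(159 + 1/((-4*4)*F(5)))*23 = (159 + 1/(-4*4*(-5)))*23 = (159 + 1/(-16*(-5)))*23 = (159 + 1/80)*23 = (12721/80)*23 = 292583/80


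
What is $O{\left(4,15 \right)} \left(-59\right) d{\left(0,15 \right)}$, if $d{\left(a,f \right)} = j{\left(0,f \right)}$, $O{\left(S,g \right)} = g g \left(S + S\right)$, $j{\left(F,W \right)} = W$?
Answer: $-1593000$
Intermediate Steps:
$O{\left(S,g \right)} = 2 S g^{2}$ ($O{\left(S,g \right)} = g^{2} \cdot 2 S = 2 S g^{2}$)
$d{\left(a,f \right)} = f$
$O{\left(4,15 \right)} \left(-59\right) d{\left(0,15 \right)} = 2 \cdot 4 \cdot 15^{2} \left(-59\right) 15 = 2 \cdot 4 \cdot 225 \left(-59\right) 15 = 1800 \left(-59\right) 15 = \left(-106200\right) 15 = -1593000$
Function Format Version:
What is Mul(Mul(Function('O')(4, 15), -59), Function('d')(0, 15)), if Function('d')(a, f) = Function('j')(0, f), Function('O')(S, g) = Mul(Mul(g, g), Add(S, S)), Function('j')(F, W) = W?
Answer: -1593000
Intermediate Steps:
Function('O')(S, g) = Mul(2, S, Pow(g, 2)) (Function('O')(S, g) = Mul(Pow(g, 2), Mul(2, S)) = Mul(2, S, Pow(g, 2)))
Function('d')(a, f) = f
Mul(Mul(Function('O')(4, 15), -59), Function('d')(0, 15)) = Mul(Mul(Mul(2, 4, Pow(15, 2)), -59), 15) = Mul(Mul(Mul(2, 4, 225), -59), 15) = Mul(Mul(1800, -59), 15) = Mul(-106200, 15) = -1593000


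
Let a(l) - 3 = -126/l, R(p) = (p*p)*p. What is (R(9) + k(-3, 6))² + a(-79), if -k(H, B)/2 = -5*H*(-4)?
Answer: 56943642/79 ≈ 7.2081e+5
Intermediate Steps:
k(H, B) = -40*H (k(H, B) = -2*(-5*H)*(-4) = -40*H)
R(p) = p³ (R(p) = p²*p = p³)
a(l) = 3 - 126/l
(R(9) + k(-3, 6))² + a(-79) = (9³ - 40*(-3))² + (3 - 126/(-79)) = (729 + 120)² + (3 - 126*(-1/79)) = 849² + (3 + 126/79) = 720801 + 363/79 = 56943642/79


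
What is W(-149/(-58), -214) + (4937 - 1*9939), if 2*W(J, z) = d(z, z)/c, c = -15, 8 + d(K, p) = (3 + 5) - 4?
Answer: -75028/15 ≈ -5001.9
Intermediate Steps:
d(K, p) = -4 (d(K, p) = -8 + ((3 + 5) - 4) = -8 + (8 - 4) = -8 + 4 = -4)
W(J, z) = 2/15 (W(J, z) = (-4/(-15))/2 = (-4*(-1/15))/2 = (½)*(4/15) = 2/15)
W(-149/(-58), -214) + (4937 - 1*9939) = 2/15 + (4937 - 1*9939) = 2/15 + (4937 - 9939) = 2/15 - 5002 = -75028/15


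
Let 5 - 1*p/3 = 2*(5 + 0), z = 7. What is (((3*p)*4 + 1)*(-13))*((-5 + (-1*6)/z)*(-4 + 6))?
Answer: -190814/7 ≈ -27259.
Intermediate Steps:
p = -15 (p = 15 - 6*(5 + 0) = 15 - 6*5 = 15 - 3*10 = 15 - 30 = -15)
(((3*p)*4 + 1)*(-13))*((-5 + (-1*6)/z)*(-4 + 6)) = (((3*(-15))*4 + 1)*(-13))*((-5 - 1*6/7)*(-4 + 6)) = ((-45*4 + 1)*(-13))*((-5 - 6*⅐)*2) = ((-180 + 1)*(-13))*((-5 - 6/7)*2) = (-179*(-13))*(-41/7*2) = 2327*(-82/7) = -190814/7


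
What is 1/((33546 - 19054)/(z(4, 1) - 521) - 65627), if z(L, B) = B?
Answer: -130/8535133 ≈ -1.5231e-5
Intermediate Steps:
1/((33546 - 19054)/(z(4, 1) - 521) - 65627) = 1/((33546 - 19054)/(1 - 521) - 65627) = 1/(14492/(-520) - 65627) = 1/(14492*(-1/520) - 65627) = 1/(-3623/130 - 65627) = 1/(-8535133/130) = -130/8535133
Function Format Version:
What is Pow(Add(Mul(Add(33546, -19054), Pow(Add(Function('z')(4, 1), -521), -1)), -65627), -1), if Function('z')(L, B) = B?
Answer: Rational(-130, 8535133) ≈ -1.5231e-5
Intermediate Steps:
Pow(Add(Mul(Add(33546, -19054), Pow(Add(Function('z')(4, 1), -521), -1)), -65627), -1) = Pow(Add(Mul(Add(33546, -19054), Pow(Add(1, -521), -1)), -65627), -1) = Pow(Add(Mul(14492, Pow(-520, -1)), -65627), -1) = Pow(Add(Mul(14492, Rational(-1, 520)), -65627), -1) = Pow(Add(Rational(-3623, 130), -65627), -1) = Pow(Rational(-8535133, 130), -1) = Rational(-130, 8535133)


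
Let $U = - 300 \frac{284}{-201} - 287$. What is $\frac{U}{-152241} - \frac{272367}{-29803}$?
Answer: $\frac{925970038212}{101331660347} \approx 9.138$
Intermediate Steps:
$U = \frac{9171}{67}$ ($U = - 300 \cdot 284 \left(- \frac{1}{201}\right) - 287 = \left(-300\right) \left(- \frac{284}{201}\right) - 287 = \frac{28400}{67} - 287 = \frac{9171}{67} \approx 136.88$)
$\frac{U}{-152241} - \frac{272367}{-29803} = \frac{9171}{67 \left(-152241\right)} - \frac{272367}{-29803} = \frac{9171}{67} \left(- \frac{1}{152241}\right) - - \frac{272367}{29803} = - \frac{3057}{3400049} + \frac{272367}{29803} = \frac{925970038212}{101331660347}$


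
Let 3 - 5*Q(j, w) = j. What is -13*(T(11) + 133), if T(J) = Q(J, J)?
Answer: -8541/5 ≈ -1708.2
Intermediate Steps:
Q(j, w) = ⅗ - j/5
T(J) = ⅗ - J/5
-13*(T(11) + 133) = -13*((⅗ - ⅕*11) + 133) = -13*((⅗ - 11/5) + 133) = -13*(-8/5 + 133) = -13*657/5 = -8541/5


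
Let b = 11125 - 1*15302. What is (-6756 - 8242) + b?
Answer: -19175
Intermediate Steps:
b = -4177 (b = 11125 - 15302 = -4177)
(-6756 - 8242) + b = (-6756 - 8242) - 4177 = -14998 - 4177 = -19175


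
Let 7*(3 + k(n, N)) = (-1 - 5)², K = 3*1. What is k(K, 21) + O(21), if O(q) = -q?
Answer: -132/7 ≈ -18.857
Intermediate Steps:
K = 3
k(n, N) = 15/7 (k(n, N) = -3 + (-1 - 5)²/7 = -3 + (⅐)*(-6)² = -3 + (⅐)*36 = -3 + 36/7 = 15/7)
k(K, 21) + O(21) = 15/7 - 1*21 = 15/7 - 21 = -132/7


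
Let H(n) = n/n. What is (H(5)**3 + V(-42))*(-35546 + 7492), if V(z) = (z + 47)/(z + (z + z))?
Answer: -1697267/63 ≈ -26941.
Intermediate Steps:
H(n) = 1
V(z) = (47 + z)/(3*z) (V(z) = (47 + z)/(z + 2*z) = (47 + z)/((3*z)) = (47 + z)*(1/(3*z)) = (47 + z)/(3*z))
(H(5)**3 + V(-42))*(-35546 + 7492) = (1**3 + (1/3)*(47 - 42)/(-42))*(-35546 + 7492) = (1 + (1/3)*(-1/42)*5)*(-28054) = (1 - 5/126)*(-28054) = (121/126)*(-28054) = -1697267/63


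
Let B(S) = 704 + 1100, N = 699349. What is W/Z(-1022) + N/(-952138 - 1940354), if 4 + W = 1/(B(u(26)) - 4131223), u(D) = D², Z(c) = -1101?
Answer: -115992822574861/487062476880924 ≈ -0.23815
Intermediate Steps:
B(S) = 1804
W = -16517677/4129419 (W = -4 + 1/(1804 - 4131223) = -4 + 1/(-4129419) = -4 - 1/4129419 = -16517677/4129419 ≈ -4.0000)
W/Z(-1022) + N/(-952138 - 1940354) = -16517677/4129419/(-1101) + 699349/(-952138 - 1940354) = -16517677/4129419*(-1/1101) + 699349/(-2892492) = 16517677/4546490319 + 699349*(-1/2892492) = 16517677/4546490319 - 699349/2892492 = -115992822574861/487062476880924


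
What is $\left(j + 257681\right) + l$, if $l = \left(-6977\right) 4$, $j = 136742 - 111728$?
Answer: $254787$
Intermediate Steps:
$j = 25014$
$l = -27908$
$\left(j + 257681\right) + l = \left(25014 + 257681\right) - 27908 = 282695 - 27908 = 254787$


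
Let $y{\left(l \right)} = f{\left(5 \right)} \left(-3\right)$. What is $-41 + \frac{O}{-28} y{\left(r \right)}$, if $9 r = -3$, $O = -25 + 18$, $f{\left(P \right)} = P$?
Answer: $- \frac{179}{4} \approx -44.75$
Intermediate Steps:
$O = -7$
$r = - \frac{1}{3}$ ($r = \frac{1}{9} \left(-3\right) = - \frac{1}{3} \approx -0.33333$)
$y{\left(l \right)} = -15$ ($y{\left(l \right)} = 5 \left(-3\right) = -15$)
$-41 + \frac{O}{-28} y{\left(r \right)} = -41 + - \frac{7}{-28} \left(-15\right) = -41 + \left(-7\right) \left(- \frac{1}{28}\right) \left(-15\right) = -41 + \frac{1}{4} \left(-15\right) = -41 - \frac{15}{4} = - \frac{179}{4}$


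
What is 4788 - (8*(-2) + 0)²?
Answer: 4532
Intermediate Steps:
4788 - (8*(-2) + 0)² = 4788 - (-16 + 0)² = 4788 - 1*(-16)² = 4788 - 1*256 = 4788 - 256 = 4532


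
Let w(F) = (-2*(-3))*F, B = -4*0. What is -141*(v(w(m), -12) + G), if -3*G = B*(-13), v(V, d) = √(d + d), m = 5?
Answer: -282*I*√6 ≈ -690.76*I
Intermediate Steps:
B = 0
w(F) = 6*F
v(V, d) = √2*√d (v(V, d) = √(2*d) = √2*√d)
G = 0 (G = -0*(-13) = -⅓*0 = 0)
-141*(v(w(m), -12) + G) = -141*(√2*√(-12) + 0) = -141*(√2*(2*I*√3) + 0) = -141*(2*I*√6 + 0) = -282*I*√6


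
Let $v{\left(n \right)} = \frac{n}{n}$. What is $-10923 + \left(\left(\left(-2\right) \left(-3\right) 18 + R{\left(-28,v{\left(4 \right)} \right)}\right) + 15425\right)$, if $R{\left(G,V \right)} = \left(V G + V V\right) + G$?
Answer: $4555$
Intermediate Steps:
$v{\left(n \right)} = 1$
$R{\left(G,V \right)} = G + V^{2} + G V$ ($R{\left(G,V \right)} = \left(G V + V^{2}\right) + G = \left(V^{2} + G V\right) + G = G + V^{2} + G V$)
$-10923 + \left(\left(\left(-2\right) \left(-3\right) 18 + R{\left(-28,v{\left(4 \right)} \right)}\right) + 15425\right) = -10923 + \left(\left(\left(-2\right) \left(-3\right) 18 - \left(56 - 1\right)\right) + 15425\right) = -10923 + \left(\left(6 \cdot 18 - 55\right) + 15425\right) = -10923 + \left(\left(108 - 55\right) + 15425\right) = -10923 + \left(53 + 15425\right) = -10923 + 15478 = 4555$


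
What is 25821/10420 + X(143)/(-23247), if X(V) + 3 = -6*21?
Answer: 200534989/80744580 ≈ 2.4836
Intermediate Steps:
X(V) = -129 (X(V) = -3 - 6*21 = -3 - 126 = -129)
25821/10420 + X(143)/(-23247) = 25821/10420 - 129/(-23247) = 25821*(1/10420) - 129*(-1/23247) = 25821/10420 + 43/7749 = 200534989/80744580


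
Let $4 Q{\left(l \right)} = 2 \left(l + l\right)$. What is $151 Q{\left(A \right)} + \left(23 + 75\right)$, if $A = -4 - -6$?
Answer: $400$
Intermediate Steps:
$A = 2$ ($A = -4 + 6 = 2$)
$Q{\left(l \right)} = l$ ($Q{\left(l \right)} = \frac{2 \left(l + l\right)}{4} = \frac{2 \cdot 2 l}{4} = \frac{4 l}{4} = l$)
$151 Q{\left(A \right)} + \left(23 + 75\right) = 151 \cdot 2 + \left(23 + 75\right) = 302 + 98 = 400$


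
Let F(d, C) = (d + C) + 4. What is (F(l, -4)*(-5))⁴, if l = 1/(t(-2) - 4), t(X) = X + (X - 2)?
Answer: 1/16 ≈ 0.062500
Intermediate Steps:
t(X) = -2 + 2*X (t(X) = X + (-2 + X) = -2 + 2*X)
l = -⅒ (l = 1/((-2 + 2*(-2)) - 4) = 1/((-2 - 4) - 4) = 1/(-6 - 4) = 1/(-10) = -⅒ ≈ -0.10000)
F(d, C) = 4 + C + d (F(d, C) = (C + d) + 4 = 4 + C + d)
(F(l, -4)*(-5))⁴ = ((4 - 4 - ⅒)*(-5))⁴ = (-⅒*(-5))⁴ = (½)⁴ = 1/16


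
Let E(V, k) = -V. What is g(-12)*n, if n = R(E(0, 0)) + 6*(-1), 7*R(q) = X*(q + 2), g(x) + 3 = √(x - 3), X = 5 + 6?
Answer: 60/7 - 20*I*√15/7 ≈ 8.5714 - 11.066*I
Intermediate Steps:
X = 11
g(x) = -3 + √(-3 + x) (g(x) = -3 + √(x - 3) = -3 + √(-3 + x))
R(q) = 22/7 + 11*q/7 (R(q) = (11*(q + 2))/7 = (11*(2 + q))/7 = (22 + 11*q)/7 = 22/7 + 11*q/7)
n = -20/7 (n = (22/7 + 11*(-1*0)/7) + 6*(-1) = (22/7 + (11/7)*0) - 6 = (22/7 + 0) - 6 = 22/7 - 6 = -20/7 ≈ -2.8571)
g(-12)*n = (-3 + √(-3 - 12))*(-20/7) = (-3 + √(-15))*(-20/7) = (-3 + I*√15)*(-20/7) = 60/7 - 20*I*√15/7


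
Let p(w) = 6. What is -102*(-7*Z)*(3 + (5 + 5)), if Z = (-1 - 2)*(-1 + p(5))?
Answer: -139230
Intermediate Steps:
Z = -15 (Z = (-1 - 2)*(-1 + 6) = -3*5 = -15)
-102*(-7*Z)*(3 + (5 + 5)) = -102*(-7*(-15))*(3 + (5 + 5)) = -10710*(3 + 10) = -10710*13 = -102*1365 = -139230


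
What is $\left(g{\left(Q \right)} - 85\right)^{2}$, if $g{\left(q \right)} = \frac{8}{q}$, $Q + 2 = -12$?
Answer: $\frac{358801}{49} \approx 7322.5$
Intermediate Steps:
$Q = -14$ ($Q = -2 - 12 = -14$)
$\left(g{\left(Q \right)} - 85\right)^{2} = \left(\frac{8}{-14} - 85\right)^{2} = \left(8 \left(- \frac{1}{14}\right) - 85\right)^{2} = \left(- \frac{4}{7} - 85\right)^{2} = \left(- \frac{599}{7}\right)^{2} = \frac{358801}{49}$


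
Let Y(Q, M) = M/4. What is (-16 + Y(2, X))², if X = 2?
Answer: 961/4 ≈ 240.25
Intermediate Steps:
Y(Q, M) = M/4 (Y(Q, M) = M*(¼) = M/4)
(-16 + Y(2, X))² = (-16 + (¼)*2)² = (-16 + ½)² = (-31/2)² = 961/4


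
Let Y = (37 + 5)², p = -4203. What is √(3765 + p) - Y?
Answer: -1764 + I*√438 ≈ -1764.0 + 20.928*I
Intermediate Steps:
Y = 1764 (Y = 42² = 1764)
√(3765 + p) - Y = √(3765 - 4203) - 1*1764 = √(-438) - 1764 = I*√438 - 1764 = -1764 + I*√438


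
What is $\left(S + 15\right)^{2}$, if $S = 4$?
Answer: $361$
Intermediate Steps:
$\left(S + 15\right)^{2} = \left(4 + 15\right)^{2} = 19^{2} = 361$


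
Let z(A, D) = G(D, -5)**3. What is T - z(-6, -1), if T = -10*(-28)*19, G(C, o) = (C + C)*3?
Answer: 5536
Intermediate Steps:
G(C, o) = 6*C (G(C, o) = (2*C)*3 = 6*C)
z(A, D) = 216*D**3 (z(A, D) = (6*D)**3 = 216*D**3)
T = 5320 (T = 280*19 = 5320)
T - z(-6, -1) = 5320 - 216*(-1)**3 = 5320 - 216*(-1) = 5320 - 1*(-216) = 5320 + 216 = 5536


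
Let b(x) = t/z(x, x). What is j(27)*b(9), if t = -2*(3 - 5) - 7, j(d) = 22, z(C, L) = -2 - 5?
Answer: 66/7 ≈ 9.4286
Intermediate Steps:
z(C, L) = -7
t = -3 (t = -2*(-2) - 7 = 4 - 7 = -3)
b(x) = 3/7 (b(x) = -3/(-7) = -3*(-⅐) = 3/7)
j(27)*b(9) = 22*(3/7) = 66/7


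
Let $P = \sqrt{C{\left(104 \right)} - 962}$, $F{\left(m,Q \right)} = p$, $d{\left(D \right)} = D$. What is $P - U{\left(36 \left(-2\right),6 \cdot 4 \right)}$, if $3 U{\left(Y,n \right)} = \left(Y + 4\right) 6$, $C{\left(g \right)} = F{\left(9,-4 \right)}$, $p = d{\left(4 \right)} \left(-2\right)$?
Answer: $136 + i \sqrt{970} \approx 136.0 + 31.145 i$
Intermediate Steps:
$p = -8$ ($p = 4 \left(-2\right) = -8$)
$F{\left(m,Q \right)} = -8$
$C{\left(g \right)} = -8$
$U{\left(Y,n \right)} = 8 + 2 Y$ ($U{\left(Y,n \right)} = \frac{\left(Y + 4\right) 6}{3} = \frac{\left(4 + Y\right) 6}{3} = \frac{24 + 6 Y}{3} = 8 + 2 Y$)
$P = i \sqrt{970}$ ($P = \sqrt{-8 - 962} = \sqrt{-970} = i \sqrt{970} \approx 31.145 i$)
$P - U{\left(36 \left(-2\right),6 \cdot 4 \right)} = i \sqrt{970} - \left(8 + 2 \cdot 36 \left(-2\right)\right) = i \sqrt{970} - \left(8 + 2 \left(-72\right)\right) = i \sqrt{970} - \left(8 - 144\right) = i \sqrt{970} - -136 = i \sqrt{970} + 136 = 136 + i \sqrt{970}$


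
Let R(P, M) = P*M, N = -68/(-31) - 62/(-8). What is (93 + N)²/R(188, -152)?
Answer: -162945225/439384576 ≈ -0.37085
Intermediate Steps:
N = 1233/124 (N = -68*(-1/31) - 62*(-⅛) = 68/31 + 31/4 = 1233/124 ≈ 9.9435)
R(P, M) = M*P
(93 + N)²/R(188, -152) = (93 + 1233/124)²/((-152*188)) = (12765/124)²/(-28576) = (162945225/15376)*(-1/28576) = -162945225/439384576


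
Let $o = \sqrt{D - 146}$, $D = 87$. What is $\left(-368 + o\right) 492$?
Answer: $-181056 + 492 i \sqrt{59} \approx -1.8106 \cdot 10^{5} + 3779.1 i$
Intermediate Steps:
$o = i \sqrt{59}$ ($o = \sqrt{87 - 146} = \sqrt{-59} = i \sqrt{59} \approx 7.6811 i$)
$\left(-368 + o\right) 492 = \left(-368 + i \sqrt{59}\right) 492 = -181056 + 492 i \sqrt{59}$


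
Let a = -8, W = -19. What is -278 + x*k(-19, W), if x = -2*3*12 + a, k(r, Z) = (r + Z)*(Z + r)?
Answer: -115798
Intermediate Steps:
k(r, Z) = (Z + r)**2 (k(r, Z) = (Z + r)*(Z + r) = (Z + r)**2)
x = -80 (x = -2*3*12 - 8 = -6*12 - 8 = -72 - 8 = -80)
-278 + x*k(-19, W) = -278 - 80*(-19 - 19)**2 = -278 - 80*(-38)**2 = -278 - 80*1444 = -278 - 115520 = -115798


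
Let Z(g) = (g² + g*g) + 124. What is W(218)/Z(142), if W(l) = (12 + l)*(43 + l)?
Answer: 10005/6742 ≈ 1.4840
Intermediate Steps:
Z(g) = 124 + 2*g² (Z(g) = (g² + g²) + 124 = 2*g² + 124 = 124 + 2*g²)
W(218)/Z(142) = (516 + 218² + 55*218)/(124 + 2*142²) = (516 + 47524 + 11990)/(124 + 2*20164) = 60030/(124 + 40328) = 60030/40452 = 60030*(1/40452) = 10005/6742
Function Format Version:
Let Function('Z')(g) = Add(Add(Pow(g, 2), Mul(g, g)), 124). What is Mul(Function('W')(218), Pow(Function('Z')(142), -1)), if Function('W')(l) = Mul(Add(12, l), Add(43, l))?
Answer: Rational(10005, 6742) ≈ 1.4840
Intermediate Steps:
Function('Z')(g) = Add(124, Mul(2, Pow(g, 2))) (Function('Z')(g) = Add(Add(Pow(g, 2), Pow(g, 2)), 124) = Add(Mul(2, Pow(g, 2)), 124) = Add(124, Mul(2, Pow(g, 2))))
Mul(Function('W')(218), Pow(Function('Z')(142), -1)) = Mul(Add(516, Pow(218, 2), Mul(55, 218)), Pow(Add(124, Mul(2, Pow(142, 2))), -1)) = Mul(Add(516, 47524, 11990), Pow(Add(124, Mul(2, 20164)), -1)) = Mul(60030, Pow(Add(124, 40328), -1)) = Mul(60030, Pow(40452, -1)) = Mul(60030, Rational(1, 40452)) = Rational(10005, 6742)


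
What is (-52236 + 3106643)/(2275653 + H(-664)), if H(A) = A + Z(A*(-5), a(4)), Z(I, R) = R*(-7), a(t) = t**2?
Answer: 3054407/2274877 ≈ 1.3427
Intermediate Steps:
Z(I, R) = -7*R
H(A) = -112 + A (H(A) = A - 7*4**2 = A - 7*16 = A - 112 = -112 + A)
(-52236 + 3106643)/(2275653 + H(-664)) = (-52236 + 3106643)/(2275653 + (-112 - 664)) = 3054407/(2275653 - 776) = 3054407/2274877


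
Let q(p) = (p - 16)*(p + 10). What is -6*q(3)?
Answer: 1014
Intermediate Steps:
q(p) = (-16 + p)*(10 + p)
-6*q(3) = -6*(-160 + 3² - 6*3) = -6*(-160 + 9 - 18) = -6*(-169) = 1014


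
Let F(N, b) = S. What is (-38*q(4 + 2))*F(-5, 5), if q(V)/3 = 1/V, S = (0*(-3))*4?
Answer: 0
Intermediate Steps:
S = 0 (S = 0*4 = 0)
F(N, b) = 0
q(V) = 3/V
(-38*q(4 + 2))*F(-5, 5) = -114/(4 + 2)*0 = -114/6*0 = -38*½*0 = -19*0 = 0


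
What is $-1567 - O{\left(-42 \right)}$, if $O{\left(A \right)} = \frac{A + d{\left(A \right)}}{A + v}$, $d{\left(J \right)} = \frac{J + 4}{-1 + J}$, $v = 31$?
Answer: $- \frac{742959}{473} \approx -1570.7$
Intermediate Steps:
$d{\left(J \right)} = \frac{4 + J}{-1 + J}$
$O{\left(A \right)} = \frac{A + \frac{4 + A}{-1 + A}}{31 + A}$ ($O{\left(A \right)} = \frac{A + \frac{4 + A}{-1 + A}}{A + 31} = \frac{A + \frac{4 + A}{-1 + A}}{31 + A}$)
$-1567 - O{\left(-42 \right)} = -1567 - \frac{4 + \left(-42\right)^{2}}{-31 + \left(-42\right)^{2} + 30 \left(-42\right)} = -1567 - \frac{4 + 1764}{-31 + 1764 - 1260} = -1567 - \frac{1}{473} \cdot 1768 = -1567 - \frac{1768}{473} = - \frac{742959}{473}$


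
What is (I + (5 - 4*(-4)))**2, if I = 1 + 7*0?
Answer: 484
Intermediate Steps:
I = 1 (I = 1 + 0 = 1)
(I + (5 - 4*(-4)))**2 = (1 + (5 - 4*(-4)))**2 = (1 + (5 + 16))**2 = (1 + 21)**2 = 22**2 = 484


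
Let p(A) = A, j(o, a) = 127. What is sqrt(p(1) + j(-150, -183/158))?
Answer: 8*sqrt(2) ≈ 11.314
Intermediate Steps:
sqrt(p(1) + j(-150, -183/158)) = sqrt(1 + 127) = sqrt(128) = 8*sqrt(2)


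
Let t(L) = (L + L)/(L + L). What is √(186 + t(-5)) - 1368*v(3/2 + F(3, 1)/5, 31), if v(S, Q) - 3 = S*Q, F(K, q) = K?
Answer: -465804/5 + √187 ≈ -93147.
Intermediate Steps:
t(L) = 1 (t(L) = (2*L)/((2*L)) = (2*L)*(1/(2*L)) = 1)
v(S, Q) = 3 + Q*S (v(S, Q) = 3 + S*Q = 3 + Q*S)
√(186 + t(-5)) - 1368*v(3/2 + F(3, 1)/5, 31) = √(186 + 1) - 1368*(3 + 31*(3/2 + 3/5)) = √187 - 1368*(3 + 31*(3*(½) + 3*(⅕))) = √187 - 1368*(3 + 31*(3/2 + ⅗)) = √187 - 1368*(3 + 31*(21/10)) = √187 - 1368*(3 + 651/10) = √187 - 1368*681/10 = √187 - 465804/5 = -465804/5 + √187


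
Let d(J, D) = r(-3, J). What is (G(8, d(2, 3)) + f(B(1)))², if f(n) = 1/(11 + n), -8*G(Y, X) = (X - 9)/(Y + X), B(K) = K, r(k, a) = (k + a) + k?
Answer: 2209/9216 ≈ 0.23969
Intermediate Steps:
r(k, a) = a + 2*k (r(k, a) = (a + k) + k = a + 2*k)
d(J, D) = -6 + J (d(J, D) = J + 2*(-3) = J - 6 = -6 + J)
G(Y, X) = -(-9 + X)/(8*(X + Y)) (G(Y, X) = -(X - 9)/(8*(Y + X)) = -(-9 + X)/(8*(X + Y)))
(G(8, d(2, 3)) + f(B(1)))² = ((9 - (-6 + 2))/(8*((-6 + 2) + 8)) + 1/(11 + 1))² = ((9 - 1*(-4))/(8*(-4 + 8)) + 1/12)² = ((⅛)*(9 + 4)/4 + 1/12)² = ((⅛)*(¼)*13 + 1/12)² = (13/32 + 1/12)² = (47/96)² = 2209/9216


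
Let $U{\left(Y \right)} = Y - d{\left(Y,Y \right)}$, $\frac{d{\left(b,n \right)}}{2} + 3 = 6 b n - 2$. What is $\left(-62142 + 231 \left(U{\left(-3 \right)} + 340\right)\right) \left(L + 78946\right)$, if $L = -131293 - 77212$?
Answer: $898232547$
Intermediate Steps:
$d{\left(b,n \right)} = -10 + 12 b n$ ($d{\left(b,n \right)} = -6 + 2 \left(6 b n - 2\right) = -6 + 2 \left(-2 + 6 b n\right) = -6 + \left(-4 + 12 b n\right) = -10 + 12 b n$)
$L = -208505$
$U{\left(Y \right)} = 10 + Y - 12 Y^{2}$ ($U{\left(Y \right)} = Y - \left(-10 + 12 Y Y\right) = Y - \left(-10 + 12 Y^{2}\right) = 10 + Y - 12 Y^{2}$)
$\left(-62142 + 231 \left(U{\left(-3 \right)} + 340\right)\right) \left(L + 78946\right) = \left(-62142 + 231 \left(\left(10 - 3 - 12 \left(-3\right)^{2}\right) + 340\right)\right) \left(-208505 + 78946\right) = \left(-62142 + 231 \left(\left(10 - 3 - 108\right) + 340\right)\right) \left(-129559\right) = \left(-62142 + 231 \left(-101 + 340\right)\right) \left(-129559\right) = \left(-62142 + 231 \cdot 239\right) \left(-129559\right) = \left(-62142 + 55209\right) \left(-129559\right) = \left(-6933\right) \left(-129559\right) = 898232547$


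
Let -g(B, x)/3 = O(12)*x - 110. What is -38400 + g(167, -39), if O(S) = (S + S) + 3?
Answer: -34911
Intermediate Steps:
O(S) = 3 + 2*S (O(S) = 2*S + 3 = 3 + 2*S)
g(B, x) = 330 - 81*x (g(B, x) = -3*((3 + 2*12)*x - 110) = -3*((3 + 24)*x - 110) = -3*(27*x - 110) = -3*(-110 + 27*x) = 330 - 81*x)
-38400 + g(167, -39) = -38400 + (330 - 81*(-39)) = -38400 + (330 + 3159) = -38400 + 3489 = -34911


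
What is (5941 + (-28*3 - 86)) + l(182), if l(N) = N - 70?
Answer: 5883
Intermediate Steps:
l(N) = -70 + N
(5941 + (-28*3 - 86)) + l(182) = (5941 + (-28*3 - 86)) + (-70 + 182) = (5941 + (-84 - 86)) + 112 = (5941 - 170) + 112 = 5771 + 112 = 5883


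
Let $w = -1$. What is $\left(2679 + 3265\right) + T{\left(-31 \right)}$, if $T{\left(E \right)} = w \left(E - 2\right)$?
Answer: $5977$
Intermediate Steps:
$T{\left(E \right)} = 2 - E$ ($T{\left(E \right)} = - (E - 2) = - (-2 + E) = 2 - E$)
$\left(2679 + 3265\right) + T{\left(-31 \right)} = \left(2679 + 3265\right) + \left(2 - -31\right) = 5944 + \left(2 + 31\right) = 5944 + 33 = 5977$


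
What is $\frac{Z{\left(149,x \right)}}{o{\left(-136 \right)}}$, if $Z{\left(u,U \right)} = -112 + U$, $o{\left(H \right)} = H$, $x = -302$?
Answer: $\frac{207}{68} \approx 3.0441$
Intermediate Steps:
$\frac{Z{\left(149,x \right)}}{o{\left(-136 \right)}} = \frac{-112 - 302}{-136} = \left(-414\right) \left(- \frac{1}{136}\right) = \frac{207}{68}$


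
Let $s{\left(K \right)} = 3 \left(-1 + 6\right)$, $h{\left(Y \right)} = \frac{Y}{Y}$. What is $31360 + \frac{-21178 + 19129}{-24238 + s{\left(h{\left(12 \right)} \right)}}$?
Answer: $\frac{759635329}{24223} \approx 31360.0$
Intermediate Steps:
$h{\left(Y \right)} = 1$
$s{\left(K \right)} = 15$ ($s{\left(K \right)} = 3 \cdot 5 = 15$)
$31360 + \frac{-21178 + 19129}{-24238 + s{\left(h{\left(12 \right)} \right)}} = 31360 + \frac{-21178 + 19129}{-24238 + 15} = 31360 - \frac{2049}{-24223} = 31360 - - \frac{2049}{24223} = 31360 + \frac{2049}{24223} = \frac{759635329}{24223}$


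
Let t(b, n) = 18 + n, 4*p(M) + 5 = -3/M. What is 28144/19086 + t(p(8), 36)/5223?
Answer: 24671126/16614363 ≈ 1.4849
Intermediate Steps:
p(M) = -5/4 - 3/(4*M) (p(M) = -5/4 + (-3/M)/4 = -5/4 - 3/(4*M))
28144/19086 + t(p(8), 36)/5223 = 28144/19086 + (18 + 36)/5223 = 28144*(1/19086) + 54*(1/5223) = 14072/9543 + 18/1741 = 24671126/16614363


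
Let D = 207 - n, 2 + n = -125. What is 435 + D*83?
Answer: 28157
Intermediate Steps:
n = -127 (n = -2 - 125 = -127)
D = 334 (D = 207 - 1*(-127) = 207 + 127 = 334)
435 + D*83 = 435 + 334*83 = 435 + 27722 = 28157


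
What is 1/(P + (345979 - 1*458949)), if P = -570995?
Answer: -1/683965 ≈ -1.4621e-6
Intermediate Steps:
1/(P + (345979 - 1*458949)) = 1/(-570995 + (345979 - 1*458949)) = 1/(-570995 + (345979 - 458949)) = 1/(-570995 - 112970) = 1/(-683965) = -1/683965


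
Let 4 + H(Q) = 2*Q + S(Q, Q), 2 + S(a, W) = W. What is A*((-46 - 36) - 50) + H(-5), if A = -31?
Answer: 4071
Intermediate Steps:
S(a, W) = -2 + W
H(Q) = -6 + 3*Q (H(Q) = -4 + (2*Q + (-2 + Q)) = -4 + (-2 + 3*Q) = -6 + 3*Q)
A*((-46 - 36) - 50) + H(-5) = -31*((-46 - 36) - 50) + (-6 + 3*(-5)) = -31*(-82 - 50) + (-6 - 15) = -31*(-132) - 21 = 4092 - 21 = 4071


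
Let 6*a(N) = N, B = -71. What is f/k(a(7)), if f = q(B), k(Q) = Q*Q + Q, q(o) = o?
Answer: -2556/91 ≈ -28.088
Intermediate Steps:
a(N) = N/6
k(Q) = Q + Q**2 (k(Q) = Q**2 + Q = Q + Q**2)
f = -71
f/k(a(7)) = -71*6/(7*(1 + (1/6)*7)) = -71*6/(7*(1 + 7/6)) = -71/((7/6)*(13/6)) = -71/91/36 = -71*36/91 = -2556/91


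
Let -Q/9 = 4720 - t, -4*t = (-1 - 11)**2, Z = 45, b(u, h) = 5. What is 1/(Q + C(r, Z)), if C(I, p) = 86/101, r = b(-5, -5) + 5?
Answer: -101/4323118 ≈ -2.3363e-5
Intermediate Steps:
r = 10 (r = 5 + 5 = 10)
C(I, p) = 86/101 (C(I, p) = 86*(1/101) = 86/101)
t = -36 (t = -(-1 - 11)**2/4 = -1/4*(-12)**2 = -1/4*144 = -36)
Q = -42804 (Q = -9*(4720 - 1*(-36)) = -9*(4720 + 36) = -9*4756 = -42804)
1/(Q + C(r, Z)) = 1/(-42804 + 86/101) = 1/(-4323118/101) = -101/4323118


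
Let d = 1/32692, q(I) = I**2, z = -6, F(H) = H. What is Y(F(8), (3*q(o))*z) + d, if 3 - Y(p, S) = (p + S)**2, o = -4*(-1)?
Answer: -2562954723/32692 ≈ -78397.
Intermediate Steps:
o = 4
d = 1/32692 ≈ 3.0589e-5
Y(p, S) = 3 - (S + p)**2 (Y(p, S) = 3 - (p + S)**2 = 3 - (S + p)**2)
Y(F(8), (3*q(o))*z) + d = (3 - ((3*4**2)*(-6) + 8)**2) + 1/32692 = (3 - ((3*16)*(-6) + 8)**2) + 1/32692 = (3 - (48*(-6) + 8)**2) + 1/32692 = (3 - (-288 + 8)**2) + 1/32692 = (3 - 1*(-280)**2) + 1/32692 = (3 - 1*78400) + 1/32692 = (3 - 78400) + 1/32692 = -78397 + 1/32692 = -2562954723/32692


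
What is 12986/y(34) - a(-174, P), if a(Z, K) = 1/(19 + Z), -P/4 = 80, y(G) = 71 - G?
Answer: 2012867/5735 ≈ 350.98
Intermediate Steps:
P = -320 (P = -4*80 = -320)
12986/y(34) - a(-174, P) = 12986/(71 - 1*34) - 1/(19 - 174) = 12986/(71 - 34) - 1/(-155) = 12986/37 - 1*(-1/155) = 12986*(1/37) + 1/155 = 12986/37 + 1/155 = 2012867/5735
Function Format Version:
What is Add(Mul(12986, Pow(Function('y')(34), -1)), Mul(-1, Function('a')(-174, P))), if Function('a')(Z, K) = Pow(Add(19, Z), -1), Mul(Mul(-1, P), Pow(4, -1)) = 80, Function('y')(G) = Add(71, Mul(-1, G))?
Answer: Rational(2012867, 5735) ≈ 350.98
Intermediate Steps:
P = -320 (P = Mul(-4, 80) = -320)
Add(Mul(12986, Pow(Function('y')(34), -1)), Mul(-1, Function('a')(-174, P))) = Add(Mul(12986, Pow(Add(71, Mul(-1, 34)), -1)), Mul(-1, Pow(Add(19, -174), -1))) = Add(Mul(12986, Pow(Add(71, -34), -1)), Mul(-1, Pow(-155, -1))) = Add(Mul(12986, Pow(37, -1)), Mul(-1, Rational(-1, 155))) = Add(Mul(12986, Rational(1, 37)), Rational(1, 155)) = Add(Rational(12986, 37), Rational(1, 155)) = Rational(2012867, 5735)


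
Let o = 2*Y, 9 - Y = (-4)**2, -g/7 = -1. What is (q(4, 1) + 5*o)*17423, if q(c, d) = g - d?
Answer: -1115072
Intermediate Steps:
g = 7 (g = -7*(-1) = 7)
q(c, d) = 7 - d
Y = -7 (Y = 9 - 1*(-4)**2 = 9 - 1*16 = 9 - 16 = -7)
o = -14 (o = 2*(-7) = -14)
(q(4, 1) + 5*o)*17423 = ((7 - 1*1) + 5*(-14))*17423 = ((7 - 1) - 70)*17423 = (6 - 70)*17423 = -64*17423 = -1115072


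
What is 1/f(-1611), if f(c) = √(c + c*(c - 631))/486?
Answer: 18*√44571/14857 ≈ 0.25578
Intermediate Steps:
f(c) = √(c + c*(-631 + c))/486 (f(c) = √(c + c*(-631 + c))*(1/486) = √(c + c*(-631 + c))/486)
1/f(-1611) = 1/(√(-1611*(-630 - 1611))/486) = 1/(√(-1611*(-2241))/486) = 1/(√3610251/486) = 1/((9*√44571)/486) = 1/(√44571/54) = 18*√44571/14857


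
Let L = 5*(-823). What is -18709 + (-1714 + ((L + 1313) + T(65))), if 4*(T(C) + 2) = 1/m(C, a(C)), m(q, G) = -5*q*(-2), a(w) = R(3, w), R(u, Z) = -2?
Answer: -60390199/2600 ≈ -23227.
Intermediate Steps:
L = -4115
a(w) = -2
m(q, G) = 10*q
T(C) = -2 + 1/(40*C) (T(C) = -2 + 1/(4*((10*C))) = -2 + (1/(10*C))/4 = -2 + 1/(40*C))
-18709 + (-1714 + ((L + 1313) + T(65))) = -18709 + (-1714 + ((-4115 + 1313) + (-2 + (1/40)/65))) = -18709 + (-1714 + (-2802 + (-2 + (1/40)*(1/65)))) = -18709 + (-1714 + (-2802 + (-2 + 1/2600))) = -18709 + (-1714 + (-2802 - 5199/2600)) = -18709 + (-1714 - 7290399/2600) = -18709 - 11746799/2600 = -60390199/2600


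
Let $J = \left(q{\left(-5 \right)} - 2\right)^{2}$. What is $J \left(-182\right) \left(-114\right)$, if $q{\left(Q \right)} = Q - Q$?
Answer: $82992$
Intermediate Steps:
$q{\left(Q \right)} = 0$
$J = 4$ ($J = \left(0 - 2\right)^{2} = \left(-2\right)^{2} = 4$)
$J \left(-182\right) \left(-114\right) = 4 \left(-182\right) \left(-114\right) = \left(-728\right) \left(-114\right) = 82992$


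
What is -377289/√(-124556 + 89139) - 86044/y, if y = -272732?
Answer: 21511/68183 + 377289*I*√35417/35417 ≈ 0.31549 + 2004.8*I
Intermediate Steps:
-377289/√(-124556 + 89139) - 86044/y = -377289/√(-124556 + 89139) - 86044/(-272732) = -377289*(-I*√35417/35417) - 86044*(-1/272732) = -377289*(-I*√35417/35417) + 21511/68183 = -(-377289)*I*√35417/35417 + 21511/68183 = 377289*I*√35417/35417 + 21511/68183 = 21511/68183 + 377289*I*√35417/35417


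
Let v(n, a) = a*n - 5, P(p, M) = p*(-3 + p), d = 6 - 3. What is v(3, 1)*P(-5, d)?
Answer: -80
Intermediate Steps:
d = 3
v(n, a) = -5 + a*n
v(3, 1)*P(-5, d) = (-5 + 1*3)*(-5*(-3 - 5)) = (-5 + 3)*(-5*(-8)) = -2*40 = -80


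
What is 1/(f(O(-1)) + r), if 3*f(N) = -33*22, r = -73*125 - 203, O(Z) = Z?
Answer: -1/9570 ≈ -0.00010449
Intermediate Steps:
r = -9328 (r = -9125 - 203 = -9328)
f(N) = -242 (f(N) = (-33*22)/3 = (⅓)*(-726) = -242)
1/(f(O(-1)) + r) = 1/(-242 - 9328) = 1/(-9570) = -1/9570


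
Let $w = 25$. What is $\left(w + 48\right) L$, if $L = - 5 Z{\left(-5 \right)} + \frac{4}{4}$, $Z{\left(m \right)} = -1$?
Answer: $438$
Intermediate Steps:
$L = 6$ ($L = \left(-5\right) \left(-1\right) + \frac{4}{4} = 5 + 4 \cdot \frac{1}{4} = 5 + 1 = 6$)
$\left(w + 48\right) L = \left(25 + 48\right) 6 = 73 \cdot 6 = 438$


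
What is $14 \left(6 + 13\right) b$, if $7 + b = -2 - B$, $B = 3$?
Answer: $-3192$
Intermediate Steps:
$b = -12$ ($b = -7 - 5 = -12$)
$14 \left(6 + 13\right) b = 14 \left(6 + 13\right) \left(-12\right) = 14 \cdot 19 \left(-12\right) = 266 \left(-12\right) = -3192$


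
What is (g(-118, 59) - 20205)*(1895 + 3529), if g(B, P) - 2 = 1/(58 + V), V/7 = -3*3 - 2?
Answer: -2082045792/19 ≈ -1.0958e+8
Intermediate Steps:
V = -77 (V = 7*(-3*3 - 2) = 7*(-9 - 2) = 7*(-11) = -77)
g(B, P) = 37/19 (g(B, P) = 2 + 1/(58 - 77) = 2 + 1/(-19) = 2 - 1/19 = 37/19)
(g(-118, 59) - 20205)*(1895 + 3529) = (37/19 - 20205)*(1895 + 3529) = -383858/19*5424 = -2082045792/19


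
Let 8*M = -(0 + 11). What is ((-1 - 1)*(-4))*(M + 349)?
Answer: 2781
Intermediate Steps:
M = -11/8 (M = (-(0 + 11))/8 = (-1*11)/8 = (1/8)*(-11) = -11/8 ≈ -1.3750)
((-1 - 1)*(-4))*(M + 349) = ((-1 - 1)*(-4))*(-11/8 + 349) = -2*(-4)*(2781/8) = 8*(2781/8) = 2781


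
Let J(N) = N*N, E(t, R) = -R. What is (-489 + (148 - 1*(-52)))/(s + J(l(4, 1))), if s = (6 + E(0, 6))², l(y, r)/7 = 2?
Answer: -289/196 ≈ -1.4745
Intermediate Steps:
l(y, r) = 14 (l(y, r) = 7*2 = 14)
J(N) = N²
s = 0 (s = (6 - 1*6)² = (6 - 6)² = 0² = 0)
(-489 + (148 - 1*(-52)))/(s + J(l(4, 1))) = (-489 + (148 - 1*(-52)))/(0 + 14²) = (-489 + (148 + 52))/(0 + 196) = (-489 + 200)/196 = -289*1/196 = -289/196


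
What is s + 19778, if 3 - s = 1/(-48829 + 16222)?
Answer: 644999068/32607 ≈ 19781.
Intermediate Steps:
s = 97822/32607 (s = 3 - 1/(-48829 + 16222) = 3 - 1/(-32607) = 3 - 1*(-1/32607) = 3 + 1/32607 = 97822/32607 ≈ 3.0000)
s + 19778 = 97822/32607 + 19778 = 644999068/32607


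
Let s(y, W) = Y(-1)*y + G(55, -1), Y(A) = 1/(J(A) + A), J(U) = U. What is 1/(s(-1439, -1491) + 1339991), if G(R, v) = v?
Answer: 2/2681419 ≈ 7.4587e-7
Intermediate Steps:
Y(A) = 1/(2*A) (Y(A) = 1/(A + A) = 1/(2*A))
s(y, W) = -1 - y/2 (s(y, W) = ((½)/(-1))*y - 1 = ((½)*(-1))*y - 1 = -y/2 - 1 = -1 - y/2)
1/(s(-1439, -1491) + 1339991) = 1/((-1 - ½*(-1439)) + 1339991) = 1/((-1 + 1439/2) + 1339991) = 1/(1437/2 + 1339991) = 1/(2681419/2) = 2/2681419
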